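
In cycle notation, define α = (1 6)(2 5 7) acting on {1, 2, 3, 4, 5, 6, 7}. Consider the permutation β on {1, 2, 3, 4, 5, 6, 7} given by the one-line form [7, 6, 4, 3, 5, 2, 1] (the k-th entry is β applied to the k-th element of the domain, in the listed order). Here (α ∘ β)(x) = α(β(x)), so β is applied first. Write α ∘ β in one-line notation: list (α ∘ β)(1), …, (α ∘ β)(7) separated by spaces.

(α ∘ β)(x) = α(β(x)). Computing each image: α(β(1)) = α(7) = 2, α(β(2)) = α(6) = 1, α(β(3)) = α(4) = 4, α(β(4)) = α(3) = 3, α(β(5)) = α(5) = 7, α(β(6)) = α(2) = 5, α(β(7)) = α(1) = 6.
Hence α ∘ β = [2 1 4 3 7 5 6].

2 1 4 3 7 5 6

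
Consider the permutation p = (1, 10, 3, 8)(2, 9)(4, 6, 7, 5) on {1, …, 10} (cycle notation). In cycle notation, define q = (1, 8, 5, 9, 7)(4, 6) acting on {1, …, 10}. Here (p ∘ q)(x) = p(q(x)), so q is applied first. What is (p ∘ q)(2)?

9

q(2) = 2, then p(2) = 9; composing gives (p ∘ q)(2) = 9.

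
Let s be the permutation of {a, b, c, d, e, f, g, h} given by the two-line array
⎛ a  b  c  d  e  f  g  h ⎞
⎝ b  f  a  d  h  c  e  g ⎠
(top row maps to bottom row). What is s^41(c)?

Tracing c → a → … returns to c after 4 steps, so c lies in a 4-cycle (a b f c).
Since the cycle has length 4, s^41 acts on it the same as s^1 (41 mod 4 = 1).
Stepping 1 place around the cycle: c → a.

a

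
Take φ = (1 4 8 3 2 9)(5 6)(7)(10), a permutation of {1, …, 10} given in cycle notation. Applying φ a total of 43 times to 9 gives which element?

1

9 lies in the 6-cycle (1 4 8 3 2 9).
Powers repeat with period 6 on this cycle, and 43 mod 6 = 1, so φ^43(9) = φ^1(9).
Stepping 1 place around the cycle: 9 → 1.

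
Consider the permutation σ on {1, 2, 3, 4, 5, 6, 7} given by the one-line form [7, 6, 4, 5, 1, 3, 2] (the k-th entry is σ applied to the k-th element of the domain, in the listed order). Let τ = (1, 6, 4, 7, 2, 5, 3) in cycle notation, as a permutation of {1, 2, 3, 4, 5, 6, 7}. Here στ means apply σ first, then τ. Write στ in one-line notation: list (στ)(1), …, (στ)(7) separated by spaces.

For each element, apply σ then τ: 1 → 7 → 2; 2 → 6 → 4; 3 → 4 → 7; 4 → 5 → 3; 5 → 1 → 6; 6 → 3 → 1; 7 → 2 → 5.
Collecting the images, στ = [2 4 7 3 6 1 5].

2 4 7 3 6 1 5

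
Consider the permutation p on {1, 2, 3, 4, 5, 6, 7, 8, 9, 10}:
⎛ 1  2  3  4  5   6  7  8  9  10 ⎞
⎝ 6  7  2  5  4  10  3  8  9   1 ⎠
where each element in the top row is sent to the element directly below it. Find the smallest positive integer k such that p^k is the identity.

Writing p as disjoint cycles, the cycle lengths are 3, 3, 2, 1, 1.
The order of p is the least common multiple of its cycle lengths: lcm(3, 3, 2) = 6.

6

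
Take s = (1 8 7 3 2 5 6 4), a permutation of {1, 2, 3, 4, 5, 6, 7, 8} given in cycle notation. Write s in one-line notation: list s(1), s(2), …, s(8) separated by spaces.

Reading each image from the cycles: 1↦8, 2↦5, 3↦2, 4↦1, 5↦6, 6↦4, 7↦3, 8↦7.
Listing these in domain order gives 8 5 2 1 6 4 3 7.

8 5 2 1 6 4 3 7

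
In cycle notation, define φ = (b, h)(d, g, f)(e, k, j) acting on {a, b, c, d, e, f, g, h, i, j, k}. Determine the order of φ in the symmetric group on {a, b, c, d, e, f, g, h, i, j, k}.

6

The cycle type of φ is (3, 3, 2, 1, 1, 1).
The order is lcm(3, 3, 2) = 6.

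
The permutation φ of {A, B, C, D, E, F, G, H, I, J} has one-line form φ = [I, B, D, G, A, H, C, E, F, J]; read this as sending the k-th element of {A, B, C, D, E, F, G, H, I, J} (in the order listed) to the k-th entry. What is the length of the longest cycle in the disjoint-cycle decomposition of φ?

5

Decomposing into disjoint cycles gives (A, I, F, H, E)(C, D, G); the longest has length 5.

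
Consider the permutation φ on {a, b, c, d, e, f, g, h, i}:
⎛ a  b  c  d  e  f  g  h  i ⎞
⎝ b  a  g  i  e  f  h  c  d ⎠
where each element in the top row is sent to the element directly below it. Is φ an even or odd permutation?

even

In disjoint-cycle form the cycle lengths are 3, 2, 2, 1, 1.
A cycle of length ℓ contributes ℓ−1 transpositions, so φ is a product of 2 + 1 + 1 = 4 transpositions — even.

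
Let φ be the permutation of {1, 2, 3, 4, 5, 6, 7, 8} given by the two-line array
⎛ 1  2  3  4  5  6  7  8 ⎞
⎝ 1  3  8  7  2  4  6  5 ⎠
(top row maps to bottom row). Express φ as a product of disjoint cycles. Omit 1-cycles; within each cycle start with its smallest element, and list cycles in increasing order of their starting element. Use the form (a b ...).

(2 3 8 5)(4 7 6)

Iterating φ from 2 gives 2 → 3 → 8 → 5 → 2; that is the 4-cycle (2 3 8 5).
Continuing from each remaining unvisited element yields (2 3 8 5)(4 7 6).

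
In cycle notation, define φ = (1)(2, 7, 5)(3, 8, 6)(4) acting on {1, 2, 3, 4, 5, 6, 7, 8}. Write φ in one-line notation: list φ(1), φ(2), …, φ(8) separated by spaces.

Reading each image from the cycles: 1↦1, 2↦7, 3↦8, 4↦4, 5↦2, 6↦3, 7↦5, 8↦6.
So the one-line form is 1 7 8 4 2 3 5 6.

1 7 8 4 2 3 5 6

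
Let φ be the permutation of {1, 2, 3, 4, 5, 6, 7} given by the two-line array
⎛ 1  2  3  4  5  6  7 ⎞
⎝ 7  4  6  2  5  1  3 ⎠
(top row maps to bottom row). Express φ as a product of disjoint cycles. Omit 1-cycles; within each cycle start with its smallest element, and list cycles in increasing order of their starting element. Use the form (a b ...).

(1 7 3 6)(2 4)

From 1: 1 → 7 → 3 → 6 → 1, closing the cycle (1 7 3 6).
Continuing from each remaining unvisited element yields (1 7 3 6)(2 4).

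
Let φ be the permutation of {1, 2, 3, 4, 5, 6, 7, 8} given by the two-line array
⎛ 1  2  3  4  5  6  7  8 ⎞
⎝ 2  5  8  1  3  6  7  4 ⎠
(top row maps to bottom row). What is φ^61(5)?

3

Tracing 5 → 3 → … returns to 5 after 6 steps, so 5 lies in a 6-cycle (1, 2, 5, 3, 8, 4).
Powers repeat with period 6 on this cycle, and 61 mod 6 = 1, so φ^61(5) = φ^1(5).
Stepping 1 place around the cycle: 5 → 3.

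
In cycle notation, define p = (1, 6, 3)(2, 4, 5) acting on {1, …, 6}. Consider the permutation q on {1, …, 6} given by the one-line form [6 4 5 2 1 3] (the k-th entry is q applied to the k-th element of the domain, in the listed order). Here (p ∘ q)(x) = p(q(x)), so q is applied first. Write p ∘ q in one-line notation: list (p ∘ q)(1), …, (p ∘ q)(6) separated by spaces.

For each element, apply q then p: 1 → 6 → 3; 2 → 4 → 5; 3 → 5 → 2; 4 → 2 → 4; 5 → 1 → 6; 6 → 3 → 1.
So p ∘ q in one-line form is 3 5 2 4 6 1.

3 5 2 4 6 1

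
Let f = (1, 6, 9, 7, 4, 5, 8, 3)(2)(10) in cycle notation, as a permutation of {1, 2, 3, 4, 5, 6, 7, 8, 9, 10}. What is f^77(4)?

6

4 lies in the 8-cycle (1, 6, 9, 7, 4, 5, 8, 3).
Powers repeat with period 8 on this cycle, and 77 mod 8 = 5, so f^77(4) = f^5(4).
Stepping 5 places around the cycle: 4 → 5 → 8 → 3 → 1 → 6.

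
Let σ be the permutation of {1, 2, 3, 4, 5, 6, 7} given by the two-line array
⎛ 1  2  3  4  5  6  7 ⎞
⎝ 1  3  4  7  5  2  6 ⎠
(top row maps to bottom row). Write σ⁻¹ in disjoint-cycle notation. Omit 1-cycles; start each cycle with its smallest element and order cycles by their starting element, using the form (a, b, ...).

(2, 6, 7, 4, 3)

The cycle decomposition of σ is (2, 3, 4, 7, 6).
Reversing each cycle (and rotating so the smallest element leads) gives σ⁻¹ = (2, 6, 7, 4, 3).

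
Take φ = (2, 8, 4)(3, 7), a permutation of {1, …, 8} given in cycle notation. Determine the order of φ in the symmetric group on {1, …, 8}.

The disjoint cycles have lengths 3, 2, 1, 1, 1.
The order is lcm(3, 2) = 6.

6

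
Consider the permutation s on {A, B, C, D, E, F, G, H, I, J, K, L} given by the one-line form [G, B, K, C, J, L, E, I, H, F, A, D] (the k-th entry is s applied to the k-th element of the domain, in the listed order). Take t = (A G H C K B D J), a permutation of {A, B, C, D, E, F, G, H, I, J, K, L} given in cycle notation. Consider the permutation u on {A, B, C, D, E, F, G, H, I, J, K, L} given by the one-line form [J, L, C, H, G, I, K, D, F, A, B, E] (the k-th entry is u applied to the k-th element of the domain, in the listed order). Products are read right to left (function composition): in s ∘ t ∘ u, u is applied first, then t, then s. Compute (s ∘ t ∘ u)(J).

E

Apply the permutations in order: u(J) = A, then t(A) = G, then s(G) = E. So (s ∘ t ∘ u)(J) = E.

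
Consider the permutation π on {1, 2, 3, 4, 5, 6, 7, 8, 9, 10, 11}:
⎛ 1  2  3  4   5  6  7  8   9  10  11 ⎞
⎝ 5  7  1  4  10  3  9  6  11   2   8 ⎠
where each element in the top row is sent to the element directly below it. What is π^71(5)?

10

Tracing 5 → 10 → … returns to 5 after 10 steps, so 5 lies in a 10-cycle (1, 5, 10, 2, 7, 9, 11, 8, 6, 3).
Powers repeat with period 10 on this cycle, and 71 mod 10 = 1, so π^71(5) = π^1(5).
Stepping 1 place around the cycle: 5 → 10.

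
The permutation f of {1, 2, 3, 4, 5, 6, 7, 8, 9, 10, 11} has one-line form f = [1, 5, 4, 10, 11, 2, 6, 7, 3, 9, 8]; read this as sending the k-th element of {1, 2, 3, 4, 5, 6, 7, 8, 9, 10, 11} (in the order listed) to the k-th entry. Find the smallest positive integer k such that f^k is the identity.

Decomposing into disjoint cycles gives cycle lengths 6, 4, 1.
The order of f is the least common multiple of its cycle lengths: lcm(6, 4) = 12.

12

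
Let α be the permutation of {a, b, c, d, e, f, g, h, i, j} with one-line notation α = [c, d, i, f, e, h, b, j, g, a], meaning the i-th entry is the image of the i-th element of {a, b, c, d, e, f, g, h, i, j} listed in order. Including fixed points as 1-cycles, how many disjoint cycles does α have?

The cycle decomposition is (a, c, i, g, b, d, f, h, j)(e), which has 2 cycles (counting 1-cycles).

2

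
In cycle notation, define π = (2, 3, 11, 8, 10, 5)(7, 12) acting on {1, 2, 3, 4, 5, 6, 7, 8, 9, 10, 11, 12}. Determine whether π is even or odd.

even

The cycle lengths are 6, 2, 1, 1, 1, 1.
A cycle is odd iff its length is even; π has 2 even-length cycles, so sgn(π) = (−1)^2 and π is even.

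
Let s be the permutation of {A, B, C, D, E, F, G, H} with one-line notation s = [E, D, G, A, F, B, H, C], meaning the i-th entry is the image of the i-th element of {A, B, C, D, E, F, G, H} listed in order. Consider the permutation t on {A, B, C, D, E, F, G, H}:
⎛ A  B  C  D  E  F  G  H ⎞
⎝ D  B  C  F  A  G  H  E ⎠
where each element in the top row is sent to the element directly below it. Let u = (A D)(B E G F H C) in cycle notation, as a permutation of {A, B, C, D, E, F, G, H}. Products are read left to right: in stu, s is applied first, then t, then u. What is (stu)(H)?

Apply the permutations in order: s(H) = C, then t(C) = C, then u(C) = B. So (stu)(H) = B.

B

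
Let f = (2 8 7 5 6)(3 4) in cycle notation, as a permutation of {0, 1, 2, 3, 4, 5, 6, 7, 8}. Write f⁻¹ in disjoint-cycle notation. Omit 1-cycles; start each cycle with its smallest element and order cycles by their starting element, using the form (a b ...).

(2 6 5 7 8)(3 4)

Inverting a permutation written in cycle notation just reverses the order within every cycle.
Reversing each cycle of f and rotating so the smallest element leads gives (2 6 5 7 8)(3 4).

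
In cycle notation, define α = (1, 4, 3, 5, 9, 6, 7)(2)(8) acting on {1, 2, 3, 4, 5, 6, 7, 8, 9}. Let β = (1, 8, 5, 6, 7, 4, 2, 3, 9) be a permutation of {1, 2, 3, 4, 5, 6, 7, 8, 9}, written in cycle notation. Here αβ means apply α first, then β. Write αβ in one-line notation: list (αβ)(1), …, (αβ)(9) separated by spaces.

(αβ)(x) = β(α(x)). Computing each image: β(α(1)) = β(4) = 2, β(α(2)) = β(2) = 3, β(α(3)) = β(5) = 6, β(α(4)) = β(3) = 9, β(α(5)) = β(9) = 1, β(α(6)) = β(7) = 4, β(α(7)) = β(1) = 8, β(α(8)) = β(8) = 5, β(α(9)) = β(6) = 7.
Hence αβ = [2 3 6 9 1 4 8 5 7].

2 3 6 9 1 4 8 5 7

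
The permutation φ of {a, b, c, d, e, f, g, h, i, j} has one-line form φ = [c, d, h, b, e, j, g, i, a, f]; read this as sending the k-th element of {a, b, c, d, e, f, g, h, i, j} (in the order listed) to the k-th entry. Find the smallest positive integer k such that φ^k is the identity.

The disjoint-cycle form of φ has cycle lengths 4, 2, 2, 1, 1.
The order is lcm(4, 2, 2) = 4.

4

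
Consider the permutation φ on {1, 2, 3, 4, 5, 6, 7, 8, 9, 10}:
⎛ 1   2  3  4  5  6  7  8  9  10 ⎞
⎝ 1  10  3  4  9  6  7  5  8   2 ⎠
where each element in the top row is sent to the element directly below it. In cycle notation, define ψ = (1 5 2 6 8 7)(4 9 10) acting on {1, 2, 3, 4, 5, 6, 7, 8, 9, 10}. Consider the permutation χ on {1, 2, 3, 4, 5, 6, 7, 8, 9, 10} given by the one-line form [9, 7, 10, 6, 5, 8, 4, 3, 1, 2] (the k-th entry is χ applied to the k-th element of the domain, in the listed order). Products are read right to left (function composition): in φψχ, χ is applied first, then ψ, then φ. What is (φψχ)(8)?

3

(φψχ)(8) = φ(ψ(χ(8))). χ(8) = 3, then ψ(3) = 3, then φ(3) = 3, so the result is 3.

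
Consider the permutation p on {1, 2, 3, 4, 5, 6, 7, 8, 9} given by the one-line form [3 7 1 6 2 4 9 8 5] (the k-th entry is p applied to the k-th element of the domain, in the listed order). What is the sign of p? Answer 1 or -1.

In disjoint-cycle form the cycle lengths are 4, 2, 2, 1.
A cycle is odd iff its length is even; p has 3 even-length cycles, so sgn(p) = (−1)^3 and p is odd.

-1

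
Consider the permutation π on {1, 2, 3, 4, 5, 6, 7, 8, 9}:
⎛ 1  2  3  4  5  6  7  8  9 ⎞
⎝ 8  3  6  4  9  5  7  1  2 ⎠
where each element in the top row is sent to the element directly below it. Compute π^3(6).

2

Tracing 6 → 5 → … returns to 6 after 5 steps, so 6 lies in a 5-cycle (2 3 6 5 9).
Advancing 3 steps from 6: 6 → 5 → 9 → 2.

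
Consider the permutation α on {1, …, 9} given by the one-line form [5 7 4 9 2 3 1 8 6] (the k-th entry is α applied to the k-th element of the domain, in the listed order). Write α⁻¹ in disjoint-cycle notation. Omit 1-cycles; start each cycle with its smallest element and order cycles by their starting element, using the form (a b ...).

(1 7 2 5)(3 6 9 4)

The cycle decomposition of α is (1 5 2 7)(3 4 9 6).
The inverse reverses every cycle; in canonical form, α⁻¹ = (1 7 2 5)(3 6 9 4).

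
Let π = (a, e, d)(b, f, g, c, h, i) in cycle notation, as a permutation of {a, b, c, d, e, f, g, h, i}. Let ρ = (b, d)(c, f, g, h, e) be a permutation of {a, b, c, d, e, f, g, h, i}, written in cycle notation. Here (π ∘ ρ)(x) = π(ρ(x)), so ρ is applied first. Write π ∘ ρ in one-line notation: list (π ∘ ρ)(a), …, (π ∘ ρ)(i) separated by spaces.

(π ∘ ρ)(x) = π(ρ(x)). Computing each image: π(ρ(a)) = π(a) = e, π(ρ(b)) = π(d) = a, π(ρ(c)) = π(f) = g, π(ρ(d)) = π(b) = f, π(ρ(e)) = π(c) = h, π(ρ(f)) = π(g) = c, π(ρ(g)) = π(h) = i, π(ρ(h)) = π(e) = d, π(ρ(i)) = π(i) = b.
Hence π ∘ ρ = [e a g f h c i d b].

e a g f h c i d b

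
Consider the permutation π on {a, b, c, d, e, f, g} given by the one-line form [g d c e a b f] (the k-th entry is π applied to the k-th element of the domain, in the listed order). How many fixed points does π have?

1

The fixed points (elements with π(x) = x) are {c}, so there is 1.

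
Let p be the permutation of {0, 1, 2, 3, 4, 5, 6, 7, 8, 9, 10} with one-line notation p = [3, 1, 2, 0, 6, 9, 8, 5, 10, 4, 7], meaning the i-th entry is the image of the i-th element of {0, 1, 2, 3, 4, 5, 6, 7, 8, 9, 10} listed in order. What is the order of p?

Decomposing into disjoint cycles gives cycle lengths 7, 2, 1, 1.
The order is lcm(7, 2) = 14.

14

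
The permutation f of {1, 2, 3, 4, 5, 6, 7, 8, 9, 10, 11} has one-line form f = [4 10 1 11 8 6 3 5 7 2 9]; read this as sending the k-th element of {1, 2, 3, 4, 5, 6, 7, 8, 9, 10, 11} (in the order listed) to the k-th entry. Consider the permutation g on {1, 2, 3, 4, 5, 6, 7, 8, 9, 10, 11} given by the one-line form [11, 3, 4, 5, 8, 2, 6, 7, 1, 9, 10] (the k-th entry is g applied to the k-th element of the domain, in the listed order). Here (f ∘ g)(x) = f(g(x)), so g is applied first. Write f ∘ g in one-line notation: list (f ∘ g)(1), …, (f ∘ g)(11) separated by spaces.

(f ∘ g)(x) = f(g(x)). Computing each image: f(g(1)) = f(11) = 9, f(g(2)) = f(3) = 1, f(g(3)) = f(4) = 11, f(g(4)) = f(5) = 8, f(g(5)) = f(8) = 5, f(g(6)) = f(2) = 10, f(g(7)) = f(6) = 6, f(g(8)) = f(7) = 3, f(g(9)) = f(1) = 4, f(g(10)) = f(9) = 7, f(g(11)) = f(10) = 2.
Hence f ∘ g = [9 1 11 8 5 10 6 3 4 7 2].

9 1 11 8 5 10 6 3 4 7 2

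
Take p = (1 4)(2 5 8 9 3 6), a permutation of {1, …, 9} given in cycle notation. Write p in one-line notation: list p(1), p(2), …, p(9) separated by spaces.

Each element maps to the next entry in its cycle (wrapping to the front): 1↦4, 2↦5, 3↦6, 4↦1, 5↦8, 6↦2, 7↦7, 8↦9, 9↦3.
So the one-line form is 4 5 6 1 8 2 7 9 3.

4 5 6 1 8 2 7 9 3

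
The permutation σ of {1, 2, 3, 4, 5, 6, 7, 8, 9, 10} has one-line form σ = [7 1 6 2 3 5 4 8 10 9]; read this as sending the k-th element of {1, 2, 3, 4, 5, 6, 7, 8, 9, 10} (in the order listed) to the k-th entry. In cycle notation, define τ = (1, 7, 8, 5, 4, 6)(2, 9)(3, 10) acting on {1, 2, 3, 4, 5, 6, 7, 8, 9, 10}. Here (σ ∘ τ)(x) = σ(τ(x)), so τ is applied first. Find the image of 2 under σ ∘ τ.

(σ ∘ τ)(2) = σ(τ(2)). τ(2) = 9, then σ(9) = 10. So (σ ∘ τ)(2) = 10.

10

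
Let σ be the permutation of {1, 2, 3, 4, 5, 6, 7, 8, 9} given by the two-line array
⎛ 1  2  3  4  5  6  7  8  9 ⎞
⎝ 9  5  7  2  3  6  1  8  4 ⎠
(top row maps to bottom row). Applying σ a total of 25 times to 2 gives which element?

1

Tracing 2 → 5 → … returns to 2 after 7 steps, so 2 lies in a 7-cycle (1 9 4 2 5 3 7).
On a 7-cycle, σ^7 is the identity, so σ^25 = σ^4 there (25 ≡ 4 mod 7).
Stepping 4 places around the cycle: 2 → 5 → 3 → 7 → 1.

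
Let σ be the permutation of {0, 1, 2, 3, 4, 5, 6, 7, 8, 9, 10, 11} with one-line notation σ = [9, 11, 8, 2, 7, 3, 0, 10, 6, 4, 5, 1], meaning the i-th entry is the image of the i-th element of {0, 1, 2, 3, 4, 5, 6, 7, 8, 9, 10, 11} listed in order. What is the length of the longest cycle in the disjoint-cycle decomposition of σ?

10

Decomposing into disjoint cycles gives (0, 9, 4, 7, 10, 5, 3, 2, 8, 6)(1, 11); the longest has length 10.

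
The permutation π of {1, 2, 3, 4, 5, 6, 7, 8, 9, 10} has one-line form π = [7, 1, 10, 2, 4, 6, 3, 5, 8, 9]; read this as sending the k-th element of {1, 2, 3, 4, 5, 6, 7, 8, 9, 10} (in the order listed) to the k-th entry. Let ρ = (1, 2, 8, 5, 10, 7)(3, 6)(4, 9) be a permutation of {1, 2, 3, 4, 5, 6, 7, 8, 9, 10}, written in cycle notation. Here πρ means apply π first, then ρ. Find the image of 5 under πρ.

(πρ)(5) = ρ(π(5)). π(5) = 4, then ρ(4) = 9. So (πρ)(5) = 9.

9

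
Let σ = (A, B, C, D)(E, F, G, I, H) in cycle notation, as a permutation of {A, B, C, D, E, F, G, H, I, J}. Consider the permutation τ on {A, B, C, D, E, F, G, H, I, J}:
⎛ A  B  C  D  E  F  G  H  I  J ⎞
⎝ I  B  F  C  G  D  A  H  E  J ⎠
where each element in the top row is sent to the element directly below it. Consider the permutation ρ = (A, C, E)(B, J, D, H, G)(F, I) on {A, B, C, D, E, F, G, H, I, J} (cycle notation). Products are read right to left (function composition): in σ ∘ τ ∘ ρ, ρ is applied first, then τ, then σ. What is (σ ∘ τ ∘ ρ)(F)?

F

Apply the permutations in order: ρ(F) = I, then τ(I) = E, then σ(E) = F. So (σ ∘ τ ∘ ρ)(F) = F.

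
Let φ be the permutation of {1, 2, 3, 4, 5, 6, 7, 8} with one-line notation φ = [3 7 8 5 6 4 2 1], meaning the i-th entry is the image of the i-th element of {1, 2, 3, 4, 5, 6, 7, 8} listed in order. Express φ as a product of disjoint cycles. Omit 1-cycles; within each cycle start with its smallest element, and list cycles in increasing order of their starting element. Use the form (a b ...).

From 1: 1 → 3 → 8 → 1, closing the cycle (1 3 8).
Repeating from the next unused element and collecting all non-trivial cycles gives (1 3 8)(2 7)(4 5 6).

(1 3 8)(2 7)(4 5 6)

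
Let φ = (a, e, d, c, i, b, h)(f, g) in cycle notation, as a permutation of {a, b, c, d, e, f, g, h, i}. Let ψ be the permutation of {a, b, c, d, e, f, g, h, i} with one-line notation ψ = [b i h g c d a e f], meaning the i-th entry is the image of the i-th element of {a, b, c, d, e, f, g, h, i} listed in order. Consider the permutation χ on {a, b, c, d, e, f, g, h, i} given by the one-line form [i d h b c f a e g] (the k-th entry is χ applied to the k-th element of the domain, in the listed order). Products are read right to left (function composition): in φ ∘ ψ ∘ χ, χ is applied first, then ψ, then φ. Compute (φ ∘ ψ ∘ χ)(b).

f

Chase b: χ(b) = d; ψ(d) = g; φ(g) = f. Hence (φ ∘ ψ ∘ χ)(b) = f.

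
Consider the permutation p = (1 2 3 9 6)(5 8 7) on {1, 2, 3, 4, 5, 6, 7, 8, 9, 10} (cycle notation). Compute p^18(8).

8 lies in the 3-cycle (5 8 7).
On a 3-cycle, p^3 is the identity, so p^18 = p^0 there (18 ≡ 0 mod 3).
So p^18(8) = 8.

8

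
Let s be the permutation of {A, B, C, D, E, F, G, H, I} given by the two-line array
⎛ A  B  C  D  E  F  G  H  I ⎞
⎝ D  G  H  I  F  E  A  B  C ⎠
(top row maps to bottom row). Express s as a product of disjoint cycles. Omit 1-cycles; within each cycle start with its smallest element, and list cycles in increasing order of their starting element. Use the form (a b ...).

(A D I C H B G)(E F)

From A: A → D → I → C → H → B → G → A, closing the cycle (A D I C H B G).
Continuing from each remaining unvisited element yields (A D I C H B G)(E F).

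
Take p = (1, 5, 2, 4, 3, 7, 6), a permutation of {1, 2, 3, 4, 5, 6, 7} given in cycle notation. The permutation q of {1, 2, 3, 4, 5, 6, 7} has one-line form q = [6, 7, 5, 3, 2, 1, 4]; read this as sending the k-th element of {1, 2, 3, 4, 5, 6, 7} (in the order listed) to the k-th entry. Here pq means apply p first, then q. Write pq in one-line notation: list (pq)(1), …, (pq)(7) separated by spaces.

2 3 4 5 7 6 1

(pq)(x) = q(p(x)). Computing each image: q(p(1)) = q(5) = 2, q(p(2)) = q(4) = 3, q(p(3)) = q(7) = 4, q(p(4)) = q(3) = 5, q(p(5)) = q(2) = 7, q(p(6)) = q(1) = 6, q(p(7)) = q(6) = 1.
Hence pq = [2 3 4 5 7 6 1].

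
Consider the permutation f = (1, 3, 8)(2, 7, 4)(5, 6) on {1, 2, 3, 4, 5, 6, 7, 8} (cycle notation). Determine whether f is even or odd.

The cycle lengths are 3, 3, 2.
A cycle is odd iff its length is even; f has 1 even-length cycle, so sgn(f) = (−1)^1 and f is odd.

odd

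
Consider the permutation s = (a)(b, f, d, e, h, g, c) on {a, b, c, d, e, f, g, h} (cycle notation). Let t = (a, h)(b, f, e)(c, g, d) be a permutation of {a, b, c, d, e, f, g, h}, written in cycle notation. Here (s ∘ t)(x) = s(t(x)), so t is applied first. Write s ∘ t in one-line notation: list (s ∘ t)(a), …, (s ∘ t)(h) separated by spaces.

g d c b f h e a

Chase each element through t then s: a → h → g; b → f → d; c → g → c; d → c → b; e → b → f; f → e → h; g → d → e; h → a → a.
So s ∘ t in one-line form is g d c b f h e a.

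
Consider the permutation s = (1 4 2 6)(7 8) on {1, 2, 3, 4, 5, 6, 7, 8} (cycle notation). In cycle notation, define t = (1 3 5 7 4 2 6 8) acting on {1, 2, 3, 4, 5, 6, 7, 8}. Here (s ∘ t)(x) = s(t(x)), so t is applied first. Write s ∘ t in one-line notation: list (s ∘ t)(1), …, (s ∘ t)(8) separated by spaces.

(s ∘ t)(x) = s(t(x)). Computing each image: s(t(1)) = s(3) = 3, s(t(2)) = s(6) = 1, s(t(3)) = s(5) = 5, s(t(4)) = s(2) = 6, s(t(5)) = s(7) = 8, s(t(6)) = s(8) = 7, s(t(7)) = s(4) = 2, s(t(8)) = s(1) = 4.
Hence s ∘ t = [3 1 5 6 8 7 2 4].

3 1 5 6 8 7 2 4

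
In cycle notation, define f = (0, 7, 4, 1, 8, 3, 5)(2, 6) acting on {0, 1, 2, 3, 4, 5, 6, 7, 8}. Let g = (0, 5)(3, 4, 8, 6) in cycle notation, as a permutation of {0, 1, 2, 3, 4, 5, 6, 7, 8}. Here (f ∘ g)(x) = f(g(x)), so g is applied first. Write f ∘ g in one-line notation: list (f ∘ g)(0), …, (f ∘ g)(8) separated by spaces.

0 8 6 1 3 7 5 4 2

Chase each element through g then f: 0 → 5 → 0; 1 → 1 → 8; 2 → 2 → 6; 3 → 4 → 1; 4 → 8 → 3; 5 → 0 → 7; 6 → 3 → 5; 7 → 7 → 4; 8 → 6 → 2.
Collecting the images, f ∘ g = [0 8 6 1 3 7 5 4 2].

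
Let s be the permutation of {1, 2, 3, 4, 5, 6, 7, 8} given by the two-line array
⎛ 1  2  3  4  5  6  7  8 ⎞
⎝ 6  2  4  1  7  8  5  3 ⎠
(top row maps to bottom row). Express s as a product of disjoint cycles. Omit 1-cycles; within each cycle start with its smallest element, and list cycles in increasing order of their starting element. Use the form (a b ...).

Start at 1 and follow images: 1 → 6 → 8 → 3 → 4 → 1, giving the cycle (1 6 8 3 4).
Repeating from the next unused element and collecting all non-trivial cycles gives (1 6 8 3 4)(5 7).

(1 6 8 3 4)(5 7)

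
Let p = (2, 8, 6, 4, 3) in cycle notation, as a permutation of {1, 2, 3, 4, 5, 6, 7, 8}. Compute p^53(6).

2

6 lies in the 5-cycle (2, 8, 6, 4, 3).
Powers repeat with period 5 on this cycle, and 53 mod 5 = 3, so p^53(6) = p^3(6).
Stepping 3 places around the cycle: 6 → 4 → 3 → 2.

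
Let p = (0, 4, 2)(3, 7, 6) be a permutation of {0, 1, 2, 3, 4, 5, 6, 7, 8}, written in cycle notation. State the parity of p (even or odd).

The cycle lengths are 3, 3, 1, 1, 1.
A cycle of length ℓ contributes ℓ−1 transpositions, so p is a product of 2 + 2 = 4 transpositions — even.

even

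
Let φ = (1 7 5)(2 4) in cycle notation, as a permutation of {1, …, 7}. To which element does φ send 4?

4 appears in (2 4); the next entry (wrapping around) is 2.

2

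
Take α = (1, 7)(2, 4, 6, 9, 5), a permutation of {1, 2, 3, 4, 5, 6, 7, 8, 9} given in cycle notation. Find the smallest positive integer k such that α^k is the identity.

The disjoint cycles have lengths 5, 2, 1, 1.
Since disjoint cycles commute, ord(α) = lcm(5, 2) = 10.

10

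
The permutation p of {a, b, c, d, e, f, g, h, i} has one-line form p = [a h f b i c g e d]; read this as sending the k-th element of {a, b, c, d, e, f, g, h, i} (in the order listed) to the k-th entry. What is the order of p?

10

The disjoint-cycle form of p has cycle lengths 5, 2, 1, 1.
The order of p is the least common multiple of its cycle lengths: lcm(5, 2) = 10.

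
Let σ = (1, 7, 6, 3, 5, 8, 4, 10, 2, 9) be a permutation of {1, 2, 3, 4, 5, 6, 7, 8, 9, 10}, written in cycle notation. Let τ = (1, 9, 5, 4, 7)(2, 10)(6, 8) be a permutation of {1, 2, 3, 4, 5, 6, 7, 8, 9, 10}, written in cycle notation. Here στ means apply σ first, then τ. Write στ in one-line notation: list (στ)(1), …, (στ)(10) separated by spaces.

1 5 4 2 6 3 8 7 9 10

(στ)(x) = τ(σ(x)). Computing each image: τ(σ(1)) = τ(7) = 1, τ(σ(2)) = τ(9) = 5, τ(σ(3)) = τ(5) = 4, τ(σ(4)) = τ(10) = 2, τ(σ(5)) = τ(8) = 6, τ(σ(6)) = τ(3) = 3, τ(σ(7)) = τ(6) = 8, τ(σ(8)) = τ(4) = 7, τ(σ(9)) = τ(1) = 9, τ(σ(10)) = τ(2) = 10.
Hence στ = [1 5 4 2 6 3 8 7 9 10].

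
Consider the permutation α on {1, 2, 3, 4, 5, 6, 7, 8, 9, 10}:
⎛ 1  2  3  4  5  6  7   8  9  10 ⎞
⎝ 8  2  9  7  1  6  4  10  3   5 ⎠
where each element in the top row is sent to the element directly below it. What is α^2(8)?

5

Tracing 8 → 10 → … returns to 8 after 4 steps, so 8 lies in a 4-cycle (1 8 10 5).
Advancing 2 steps from 8: 8 → 10 → 5.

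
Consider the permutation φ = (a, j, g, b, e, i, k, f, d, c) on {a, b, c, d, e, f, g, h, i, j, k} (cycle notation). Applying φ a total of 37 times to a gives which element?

a lies in the 10-cycle (a, j, g, b, e, i, k, f, d, c).
Powers repeat with period 10 on this cycle, and 37 mod 10 = 7, so φ^37(a) = φ^7(a).
Stepping 7 places around the cycle: a → j → g → b → e → i → k → f.

f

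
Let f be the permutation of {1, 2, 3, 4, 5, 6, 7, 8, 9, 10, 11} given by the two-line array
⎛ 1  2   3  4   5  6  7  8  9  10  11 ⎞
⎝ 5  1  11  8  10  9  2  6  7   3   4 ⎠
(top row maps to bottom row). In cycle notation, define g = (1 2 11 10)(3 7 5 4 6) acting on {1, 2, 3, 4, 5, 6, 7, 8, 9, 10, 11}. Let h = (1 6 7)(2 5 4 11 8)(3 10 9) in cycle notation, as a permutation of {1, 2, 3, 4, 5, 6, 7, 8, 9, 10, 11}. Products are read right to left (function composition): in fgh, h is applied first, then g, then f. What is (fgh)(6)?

10

Chase 6: h(6) = 7; g(7) = 5; f(5) = 10. Hence (fgh)(6) = 10.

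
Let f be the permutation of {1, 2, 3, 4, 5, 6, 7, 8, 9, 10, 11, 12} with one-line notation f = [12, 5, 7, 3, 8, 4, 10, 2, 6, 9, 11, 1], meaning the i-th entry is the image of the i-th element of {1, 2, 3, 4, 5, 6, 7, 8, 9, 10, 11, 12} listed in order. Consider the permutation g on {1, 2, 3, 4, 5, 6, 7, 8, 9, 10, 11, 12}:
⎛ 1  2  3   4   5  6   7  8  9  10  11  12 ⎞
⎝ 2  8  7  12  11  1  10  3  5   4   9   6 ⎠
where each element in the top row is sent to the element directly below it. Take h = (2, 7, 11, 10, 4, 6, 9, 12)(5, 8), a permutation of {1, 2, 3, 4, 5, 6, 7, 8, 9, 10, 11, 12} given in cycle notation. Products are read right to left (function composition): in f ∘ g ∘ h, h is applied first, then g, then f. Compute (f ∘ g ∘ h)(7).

(f ∘ g ∘ h)(7) = f(g(h(7))). h(7) = 11, then g(11) = 9, then f(9) = 6, so the result is 6.

6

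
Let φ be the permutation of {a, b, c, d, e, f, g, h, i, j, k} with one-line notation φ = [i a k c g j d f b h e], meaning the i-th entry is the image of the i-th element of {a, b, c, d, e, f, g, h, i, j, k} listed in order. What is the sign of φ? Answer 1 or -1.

In disjoint-cycle form the cycle lengths are 5, 3, 3.
A cycle of length ℓ contributes ℓ−1 transpositions, so φ is a product of 4 + 2 + 2 = 8 transpositions — even.

1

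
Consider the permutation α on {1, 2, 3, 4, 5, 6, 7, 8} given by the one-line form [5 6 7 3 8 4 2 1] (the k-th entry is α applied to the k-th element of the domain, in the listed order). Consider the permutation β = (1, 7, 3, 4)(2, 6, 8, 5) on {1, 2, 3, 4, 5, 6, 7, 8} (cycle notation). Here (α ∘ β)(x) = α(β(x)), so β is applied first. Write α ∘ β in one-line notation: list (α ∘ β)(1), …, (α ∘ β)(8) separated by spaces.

(α ∘ β)(x) = α(β(x)). Computing each image: α(β(1)) = α(7) = 2, α(β(2)) = α(6) = 4, α(β(3)) = α(4) = 3, α(β(4)) = α(1) = 5, α(β(5)) = α(2) = 6, α(β(6)) = α(8) = 1, α(β(7)) = α(3) = 7, α(β(8)) = α(5) = 8.
Hence α ∘ β = [2 4 3 5 6 1 7 8].

2 4 3 5 6 1 7 8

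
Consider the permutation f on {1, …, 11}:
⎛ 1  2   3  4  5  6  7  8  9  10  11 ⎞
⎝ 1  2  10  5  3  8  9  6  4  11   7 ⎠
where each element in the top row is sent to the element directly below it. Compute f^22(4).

Tracing 4 → 5 → … returns to 4 after 7 steps, so 4 lies in a 7-cycle (3, 10, 11, 7, 9, 4, 5).
Since the cycle has length 7, f^22 acts on it the same as f^1 (22 mod 7 = 1).
Advancing 1 step from 4: 4 → 5.

5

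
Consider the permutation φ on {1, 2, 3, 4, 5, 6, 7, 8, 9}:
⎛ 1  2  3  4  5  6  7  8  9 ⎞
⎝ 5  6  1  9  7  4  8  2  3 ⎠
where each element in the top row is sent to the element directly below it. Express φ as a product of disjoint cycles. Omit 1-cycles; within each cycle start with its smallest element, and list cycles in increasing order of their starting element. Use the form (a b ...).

(1 5 7 8 2 6 4 9 3)

Start at 1 and follow images: 1 → 5 → 7 → 8 → 2 → 6 → 4 → 9 → 3 → 1, giving the cycle (1 5 7 8 2 6 4 9 3).
Repeating from the next unused element and collecting all non-trivial cycles gives (1 5 7 8 2 6 4 9 3).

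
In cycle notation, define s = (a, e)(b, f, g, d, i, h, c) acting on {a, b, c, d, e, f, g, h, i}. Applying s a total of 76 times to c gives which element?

h

c lies in the 7-cycle (b, f, g, d, i, h, c).
Powers repeat with period 7 on this cycle, and 76 mod 7 = 6, so s^76(c) = s^6(c).
Advancing 6 steps from c: c → b → f → g → d → i → h.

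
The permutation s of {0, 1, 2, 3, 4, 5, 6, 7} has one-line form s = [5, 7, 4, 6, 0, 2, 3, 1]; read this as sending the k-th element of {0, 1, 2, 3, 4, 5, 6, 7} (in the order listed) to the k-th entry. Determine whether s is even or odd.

odd

In disjoint-cycle form the cycle lengths are 4, 2, 2.
A cycle is odd iff its length is even; s has 3 even-length cycles, so sgn(s) = (−1)^3 and s is odd.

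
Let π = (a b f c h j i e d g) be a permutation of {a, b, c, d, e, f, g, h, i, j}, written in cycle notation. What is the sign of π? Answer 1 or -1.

The cycle lengths are 10.
A cycle is odd iff its length is even; π has 1 even-length cycle, so sgn(π) = (−1)^1 and π is odd.

-1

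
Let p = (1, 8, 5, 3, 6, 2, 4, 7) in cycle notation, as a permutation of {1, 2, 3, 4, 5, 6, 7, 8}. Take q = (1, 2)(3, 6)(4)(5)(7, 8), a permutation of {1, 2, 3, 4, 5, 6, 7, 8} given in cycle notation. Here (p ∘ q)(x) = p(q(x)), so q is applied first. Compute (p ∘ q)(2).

8

(p ∘ q)(2) = p(q(2)). q(2) = 1, then p(1) = 8. So (p ∘ q)(2) = 8.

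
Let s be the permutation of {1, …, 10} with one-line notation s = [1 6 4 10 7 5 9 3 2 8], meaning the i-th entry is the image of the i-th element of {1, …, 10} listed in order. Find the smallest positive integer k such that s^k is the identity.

Decomposing into disjoint cycles gives cycle lengths 5, 4, 1.
The order of s is the least common multiple of its cycle lengths: lcm(5, 4) = 20.

20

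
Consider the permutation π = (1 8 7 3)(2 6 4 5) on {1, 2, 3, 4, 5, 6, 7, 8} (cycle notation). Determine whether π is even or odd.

The cycle lengths are 4, 4.
A cycle is odd iff its length is even; π has 2 even-length cycles, so sgn(π) = (−1)^2 and π is even.

even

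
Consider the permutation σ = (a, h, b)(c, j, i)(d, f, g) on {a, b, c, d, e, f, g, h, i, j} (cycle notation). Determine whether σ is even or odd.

The cycle lengths are 3, 3, 3, 1.
A cycle is odd iff its length is even; σ has 0 even-length cycles, so sgn(σ) = (−1)^0 and σ is even.

even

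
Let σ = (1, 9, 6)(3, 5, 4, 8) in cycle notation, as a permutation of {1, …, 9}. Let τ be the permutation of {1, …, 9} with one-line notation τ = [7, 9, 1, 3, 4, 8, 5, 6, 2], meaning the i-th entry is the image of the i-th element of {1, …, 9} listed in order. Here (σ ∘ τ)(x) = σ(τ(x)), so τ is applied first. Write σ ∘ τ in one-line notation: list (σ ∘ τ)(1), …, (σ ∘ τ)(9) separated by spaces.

For each element, apply τ then σ: 1 → 7 → 7; 2 → 9 → 6; 3 → 1 → 9; 4 → 3 → 5; 5 → 4 → 8; 6 → 8 → 3; 7 → 5 → 4; 8 → 6 → 1; 9 → 2 → 2.
So σ ∘ τ in one-line form is 7 6 9 5 8 3 4 1 2.

7 6 9 5 8 3 4 1 2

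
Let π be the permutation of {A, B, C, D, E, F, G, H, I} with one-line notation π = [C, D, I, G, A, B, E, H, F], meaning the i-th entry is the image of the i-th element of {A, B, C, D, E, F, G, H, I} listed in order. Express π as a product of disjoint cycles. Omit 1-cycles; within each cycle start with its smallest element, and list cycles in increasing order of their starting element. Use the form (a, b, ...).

(A, C, I, F, B, D, G, E)

Iterating π from A gives A → C → I → F → B → D → G → E → A; that is the 8-cycle (A, C, I, F, B, D, G, E).
Repeating from the next unused element and collecting all non-trivial cycles gives (A, C, I, F, B, D, G, E).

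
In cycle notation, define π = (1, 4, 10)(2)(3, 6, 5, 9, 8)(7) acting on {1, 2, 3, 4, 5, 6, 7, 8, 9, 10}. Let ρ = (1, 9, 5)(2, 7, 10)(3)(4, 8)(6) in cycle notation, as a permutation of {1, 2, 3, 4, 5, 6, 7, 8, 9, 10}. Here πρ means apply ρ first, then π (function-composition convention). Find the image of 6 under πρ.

First apply ρ: ρ(6) = 6, then π(6) = 5. Thus (πρ)(6) = 5.

5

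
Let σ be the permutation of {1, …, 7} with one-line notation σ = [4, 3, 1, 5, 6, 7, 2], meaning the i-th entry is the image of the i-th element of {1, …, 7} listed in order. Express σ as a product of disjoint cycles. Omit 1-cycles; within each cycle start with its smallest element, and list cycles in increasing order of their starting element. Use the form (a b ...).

(1 4 5 6 7 2 3)

Iterating σ from 1 gives 1 → 4 → 5 → 6 → 7 → 2 → 3 → 1; that is the 7-cycle (1 4 5 6 7 2 3).
Repeating from the next unused element and collecting all non-trivial cycles gives (1 4 5 6 7 2 3).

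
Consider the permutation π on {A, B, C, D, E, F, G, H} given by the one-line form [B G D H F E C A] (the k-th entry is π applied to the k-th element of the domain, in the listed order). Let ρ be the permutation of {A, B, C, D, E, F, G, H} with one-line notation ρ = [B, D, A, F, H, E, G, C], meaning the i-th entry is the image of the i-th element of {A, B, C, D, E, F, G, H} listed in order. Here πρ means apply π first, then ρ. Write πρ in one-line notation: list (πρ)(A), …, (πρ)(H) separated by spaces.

For each element, apply π then ρ: A → B → D; B → G → G; C → D → F; D → H → C; E → F → E; F → E → H; G → C → A; H → A → B.
Collecting the images, πρ = [D G F C E H A B].

D G F C E H A B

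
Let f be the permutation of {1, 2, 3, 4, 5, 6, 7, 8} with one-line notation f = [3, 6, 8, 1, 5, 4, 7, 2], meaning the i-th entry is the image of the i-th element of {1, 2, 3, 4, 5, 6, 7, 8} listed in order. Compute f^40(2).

3

Tracing 2 → 6 → … returns to 2 after 6 steps, so 2 lies in a 6-cycle (1 3 8 2 6 4).
On a 6-cycle, f^6 is the identity, so f^40 = f^4 there (40 ≡ 4 mod 6).
Advancing 4 steps from 2: 2 → 6 → 4 → 1 → 3.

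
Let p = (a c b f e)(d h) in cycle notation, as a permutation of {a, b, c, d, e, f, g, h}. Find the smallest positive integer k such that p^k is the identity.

The cycle type of p is (5, 2, 1).
The order of p is the least common multiple of its cycle lengths: lcm(5, 2) = 10.

10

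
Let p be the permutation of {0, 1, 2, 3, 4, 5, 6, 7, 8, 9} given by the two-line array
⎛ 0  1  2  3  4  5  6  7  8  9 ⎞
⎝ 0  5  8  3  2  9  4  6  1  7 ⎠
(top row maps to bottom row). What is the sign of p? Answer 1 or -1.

In disjoint-cycle form the cycle lengths are 8, 1, 1.
A cycle is odd iff its length is even; p has 1 even-length cycle, so sgn(p) = (−1)^1 and p is odd.

-1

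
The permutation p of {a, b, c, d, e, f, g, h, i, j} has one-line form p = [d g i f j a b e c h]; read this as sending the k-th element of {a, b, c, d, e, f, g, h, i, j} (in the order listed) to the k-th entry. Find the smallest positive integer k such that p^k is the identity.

The disjoint-cycle form of p has cycle lengths 3, 3, 2, 2.
The order of p is the least common multiple of its cycle lengths: lcm(3, 3, 2, 2) = 6.

6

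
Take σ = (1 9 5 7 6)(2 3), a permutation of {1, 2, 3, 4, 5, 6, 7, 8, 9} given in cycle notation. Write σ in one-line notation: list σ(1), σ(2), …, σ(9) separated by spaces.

9 3 2 4 7 1 6 8 5

Image by image: 1→9, 2→3, 3→2, 4→4, 5→7, 6→1, 7→6, 8→8, 9→5.
Listing these in domain order gives 9 3 2 4 7 1 6 8 5.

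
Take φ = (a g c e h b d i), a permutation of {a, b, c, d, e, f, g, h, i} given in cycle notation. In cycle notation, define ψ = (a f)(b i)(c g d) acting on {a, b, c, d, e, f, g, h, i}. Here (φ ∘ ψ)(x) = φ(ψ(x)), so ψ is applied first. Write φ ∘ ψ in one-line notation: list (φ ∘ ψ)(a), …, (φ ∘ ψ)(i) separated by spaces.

Chase each element through ψ then φ: a → f → f; b → i → a; c → g → c; d → c → e; e → e → h; f → a → g; g → d → i; h → h → b; i → b → d.
Collecting the images, φ ∘ ψ = [f a c e h g i b d].

f a c e h g i b d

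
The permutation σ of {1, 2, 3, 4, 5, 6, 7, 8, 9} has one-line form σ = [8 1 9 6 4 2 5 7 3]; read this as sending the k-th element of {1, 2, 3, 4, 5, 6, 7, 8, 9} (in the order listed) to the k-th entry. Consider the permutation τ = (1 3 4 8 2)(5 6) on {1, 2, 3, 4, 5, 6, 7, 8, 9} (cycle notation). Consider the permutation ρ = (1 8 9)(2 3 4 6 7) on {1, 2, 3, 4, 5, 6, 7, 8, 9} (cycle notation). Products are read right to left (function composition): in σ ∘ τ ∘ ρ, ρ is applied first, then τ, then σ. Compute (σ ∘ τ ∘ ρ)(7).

8

Apply the permutations in order: ρ(7) = 2, then τ(2) = 1, then σ(1) = 8. So (σ ∘ τ ∘ ρ)(7) = 8.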